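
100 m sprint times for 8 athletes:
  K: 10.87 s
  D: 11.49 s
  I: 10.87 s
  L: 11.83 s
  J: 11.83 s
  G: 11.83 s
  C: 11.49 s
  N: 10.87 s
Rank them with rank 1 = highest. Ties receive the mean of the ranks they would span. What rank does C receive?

4.5

Sorted (descending): 11.83, 11.83, 11.83, 11.49, 11.49, 10.87, 10.87, 10.87
The 3 values of 11.83 occupy positions 1–3 → average rank 2.
The 2 values of 11.49 occupy positions 4–5 → average rank (4+5)/2 = 4.5.
The 3 values of 10.87 occupy positions 6–8 → average rank 7.
C has value 11.49 s → rank 4.5.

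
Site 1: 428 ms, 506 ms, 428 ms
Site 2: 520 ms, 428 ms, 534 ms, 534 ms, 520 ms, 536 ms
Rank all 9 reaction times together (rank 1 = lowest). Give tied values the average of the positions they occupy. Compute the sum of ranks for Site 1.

Sorted (ascending): 428, 428, 428, 506, 520, 520, 534, 534, 536
The 3 values of 428 occupy positions 1–3 → average rank 2.
The 2 values of 520 occupy positions 5–6 → average rank (5+6)/2 = 5.5.
The 2 values of 534 occupy positions 7–8 → average rank (7+8)/2 = 7.5.
Site 1 values → pooled ranks: 428→2, 506→4, 428→2
Rank sum = 2 + 4 + 2 = 8

8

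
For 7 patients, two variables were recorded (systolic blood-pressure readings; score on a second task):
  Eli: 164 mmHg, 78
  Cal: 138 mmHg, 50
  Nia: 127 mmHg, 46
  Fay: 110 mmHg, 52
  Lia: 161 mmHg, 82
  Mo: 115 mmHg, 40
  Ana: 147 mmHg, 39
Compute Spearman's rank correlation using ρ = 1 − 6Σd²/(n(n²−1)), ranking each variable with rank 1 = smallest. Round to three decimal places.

Ranks of variable 1: 7, 4, 3, 1, 6, 2, 5
Ranks of variable 2: 6, 4, 3, 5, 7, 2, 1
d = r₁ − r₂: 1, 0, 0, -4, -1, 0, 4
d²: 1, 0, 0, 16, 1, 0, 16; Σd² = 34
ρ = 1 − 6·34/(7·48) = 1 − 204/336 = 0.393

0.393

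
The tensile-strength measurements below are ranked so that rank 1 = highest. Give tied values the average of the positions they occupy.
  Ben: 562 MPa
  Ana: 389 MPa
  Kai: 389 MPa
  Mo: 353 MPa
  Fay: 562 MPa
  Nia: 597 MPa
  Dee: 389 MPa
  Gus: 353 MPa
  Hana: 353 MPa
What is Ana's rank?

5

Sorted (descending): 597, 562, 562, 389, 389, 389, 353, 353, 353
The 2 values of 562 occupy positions 2–3 → average rank (2+3)/2 = 2.5.
The 3 values of 389 occupy positions 4–6 → average rank 5.
The 3 values of 353 occupy positions 7–9 → average rank 8.
Ana has value 389 MPa → rank 5.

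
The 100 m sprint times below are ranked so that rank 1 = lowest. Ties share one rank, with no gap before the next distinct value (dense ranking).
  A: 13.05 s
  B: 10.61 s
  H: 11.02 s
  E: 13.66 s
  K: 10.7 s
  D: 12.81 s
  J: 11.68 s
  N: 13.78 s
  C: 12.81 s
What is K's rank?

2

Sorted (ascending): 10.61, 10.7, 11.02, 11.68, 12.81, 12.81, 13.05, 13.66, 13.78
The 2 values of 12.81 share dense rank 5.
Remaining distinct values take the next consecutive integers.
K has value 10.7 s → rank 2.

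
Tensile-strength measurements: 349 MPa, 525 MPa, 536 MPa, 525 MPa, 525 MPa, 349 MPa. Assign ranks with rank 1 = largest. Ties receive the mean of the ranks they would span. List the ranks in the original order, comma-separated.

5.5, 3, 1, 3, 3, 5.5

Sorted (descending): 536, 525, 525, 525, 349, 349
The 3 values of 525 occupy positions 2–4 → average rank 3.
The 2 values of 349 occupy positions 5–6 → average rank (5+6)/2 = 5.5.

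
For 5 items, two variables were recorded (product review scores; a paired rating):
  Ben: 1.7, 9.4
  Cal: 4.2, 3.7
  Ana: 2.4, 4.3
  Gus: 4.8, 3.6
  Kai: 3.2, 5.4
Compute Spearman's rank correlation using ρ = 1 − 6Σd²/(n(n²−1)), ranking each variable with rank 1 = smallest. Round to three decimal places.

Ranks of variable 1: 1, 4, 2, 5, 3
Ranks of variable 2: 5, 2, 3, 1, 4
d = r₁ − r₂: -4, 2, -1, 4, -1
d²: 16, 4, 1, 16, 1; Σd² = 38
ρ = 1 − 6·38/(5·24) = 1 − 228/120 = -0.900

-0.900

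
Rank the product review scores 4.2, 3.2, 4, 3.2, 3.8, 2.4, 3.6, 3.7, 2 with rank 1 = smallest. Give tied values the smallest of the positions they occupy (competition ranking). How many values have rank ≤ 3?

4

Sorted (ascending): 2, 2.4, 3.2, 3.2, 3.6, 3.7, 3.8, 4, 4.2
The 2 values of 3.2 occupy positions 3–4 → each gets rank 3.
Ranks ≤ 3: {1, 2, 3, 3} → 4 values.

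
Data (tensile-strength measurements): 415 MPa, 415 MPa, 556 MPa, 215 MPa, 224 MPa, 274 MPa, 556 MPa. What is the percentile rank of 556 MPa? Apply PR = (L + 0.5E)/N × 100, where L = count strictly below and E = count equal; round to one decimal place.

85.7

N = 7.
Strictly below 556: 5. Equal to 556: 2.
PR = (5 + 0.5·2)/7 × 100 = 85.7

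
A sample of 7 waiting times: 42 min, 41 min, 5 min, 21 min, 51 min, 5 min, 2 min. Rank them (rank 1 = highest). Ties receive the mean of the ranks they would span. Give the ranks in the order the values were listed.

Sorted (descending): 51, 42, 41, 21, 5, 5, 2
The 2 values of 5 occupy positions 5–6 → average rank (5+6)/2 = 5.5.

2, 3, 5.5, 4, 1, 5.5, 7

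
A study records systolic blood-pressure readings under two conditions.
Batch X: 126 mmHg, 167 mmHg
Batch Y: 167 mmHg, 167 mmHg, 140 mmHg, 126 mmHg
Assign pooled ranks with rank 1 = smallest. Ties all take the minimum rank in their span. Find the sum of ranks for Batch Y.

12

Sorted (ascending): 126, 126, 140, 167, 167, 167
The 2 values of 126 occupy positions 1–2 → each gets rank 1.
The 3 values of 167 occupy positions 4–6 → each gets rank 4.
Batch Y values → pooled ranks: 167→4, 167→4, 140→3, 126→1
Rank sum = 4 + 4 + 3 + 1 = 12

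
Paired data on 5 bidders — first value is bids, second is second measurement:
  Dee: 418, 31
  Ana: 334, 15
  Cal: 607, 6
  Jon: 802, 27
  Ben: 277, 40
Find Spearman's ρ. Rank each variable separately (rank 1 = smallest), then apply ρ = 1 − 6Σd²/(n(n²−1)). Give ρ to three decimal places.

-0.500

Ranks of variable 1: 3, 2, 4, 5, 1
Ranks of variable 2: 4, 2, 1, 3, 5
d = r₁ − r₂: -1, 0, 3, 2, -4
d²: 1, 0, 9, 4, 16; Σd² = 30
ρ = 1 − 6·30/(5·24) = 1 − 180/120 = -0.500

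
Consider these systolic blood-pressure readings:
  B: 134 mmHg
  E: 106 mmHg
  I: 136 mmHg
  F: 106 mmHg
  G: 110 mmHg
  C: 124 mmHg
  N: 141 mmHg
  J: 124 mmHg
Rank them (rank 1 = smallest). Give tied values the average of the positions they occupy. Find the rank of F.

1.5

Sorted (ascending): 106, 106, 110, 124, 124, 134, 136, 141
The 2 values of 106 occupy positions 1–2 → average rank (1+2)/2 = 1.5.
The 2 values of 124 occupy positions 4–5 → average rank (4+5)/2 = 4.5.
F has value 106 mmHg → rank 1.5.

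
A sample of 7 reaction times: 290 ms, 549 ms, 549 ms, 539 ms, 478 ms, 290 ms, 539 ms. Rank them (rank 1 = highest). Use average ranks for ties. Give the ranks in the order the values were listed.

Sorted (descending): 549, 549, 539, 539, 478, 290, 290
The 2 values of 549 occupy positions 1–2 → average rank (1+2)/2 = 1.5.
The 2 values of 539 occupy positions 3–4 → average rank (3+4)/2 = 3.5.
The 2 values of 290 occupy positions 6–7 → average rank (6+7)/2 = 6.5.

6.5, 1.5, 1.5, 3.5, 5, 6.5, 3.5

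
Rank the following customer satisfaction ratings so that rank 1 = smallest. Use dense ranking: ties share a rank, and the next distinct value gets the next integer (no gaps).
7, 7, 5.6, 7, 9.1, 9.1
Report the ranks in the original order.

Sorted (ascending): 5.6, 7, 7, 7, 9.1, 9.1
The 3 values of 7 share dense rank 2.
The 2 values of 9.1 share dense rank 3.
Remaining distinct values take the next consecutive integers.

2, 2, 1, 2, 3, 3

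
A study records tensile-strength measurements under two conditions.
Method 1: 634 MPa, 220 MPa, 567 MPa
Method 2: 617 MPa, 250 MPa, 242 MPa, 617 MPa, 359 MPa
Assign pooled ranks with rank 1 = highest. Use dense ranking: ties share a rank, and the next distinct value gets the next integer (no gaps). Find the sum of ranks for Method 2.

Sorted (descending): 634, 617, 617, 567, 359, 250, 242, 220
The 2 values of 617 share dense rank 2.
Remaining distinct values take the next consecutive integers.
Method 2 values → pooled ranks: 617→2, 250→5, 242→6, 617→2, 359→4
Rank sum = 2 + 5 + 6 + 2 + 4 = 19

19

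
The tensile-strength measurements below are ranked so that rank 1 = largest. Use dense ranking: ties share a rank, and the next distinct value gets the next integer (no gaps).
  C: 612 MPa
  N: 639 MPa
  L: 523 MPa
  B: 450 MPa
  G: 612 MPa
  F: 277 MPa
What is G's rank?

Sorted (descending): 639, 612, 612, 523, 450, 277
The 2 values of 612 share dense rank 2.
Remaining distinct values take the next consecutive integers.
G has value 612 MPa → rank 2.

2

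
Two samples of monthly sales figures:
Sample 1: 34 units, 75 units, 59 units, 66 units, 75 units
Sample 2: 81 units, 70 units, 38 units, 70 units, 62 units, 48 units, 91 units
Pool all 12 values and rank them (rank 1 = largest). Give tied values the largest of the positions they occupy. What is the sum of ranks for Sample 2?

Sorted (descending): 91, 81, 75, 75, 70, 70, 66, 62, 59, 48, 38, 34
The 2 values of 75 occupy positions 3–4 → each gets rank 4.
The 2 values of 70 occupy positions 5–6 → each gets rank 6.
Sample 2 values → pooled ranks: 81→2, 70→6, 38→11, 70→6, 62→8, 48→10, 91→1
Rank sum = 2 + 6 + 11 + 6 + 8 + 10 + 1 = 44

44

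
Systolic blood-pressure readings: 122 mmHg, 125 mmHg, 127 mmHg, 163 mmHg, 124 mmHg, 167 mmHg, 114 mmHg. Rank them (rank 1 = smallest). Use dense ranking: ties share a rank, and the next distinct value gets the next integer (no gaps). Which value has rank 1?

Sorted (ascending): 114, 122, 124, 125, 127, 163, 167
No ties — each value takes its position as its rank.
Rank 1 → value 114.

114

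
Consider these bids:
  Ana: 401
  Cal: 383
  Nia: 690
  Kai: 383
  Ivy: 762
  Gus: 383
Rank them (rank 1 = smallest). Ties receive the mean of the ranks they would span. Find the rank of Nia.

5

Sorted (ascending): 383, 383, 383, 401, 690, 762
The 3 values of 383 occupy positions 1–3 → average rank 2.
Nia has value 690 → rank 5.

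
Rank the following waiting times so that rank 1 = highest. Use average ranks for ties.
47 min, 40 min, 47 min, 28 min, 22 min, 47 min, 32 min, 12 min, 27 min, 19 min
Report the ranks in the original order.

2, 4, 2, 6, 8, 2, 5, 10, 7, 9

Sorted (descending): 47, 47, 47, 40, 32, 28, 27, 22, 19, 12
The 3 values of 47 occupy positions 1–3 → average rank 2.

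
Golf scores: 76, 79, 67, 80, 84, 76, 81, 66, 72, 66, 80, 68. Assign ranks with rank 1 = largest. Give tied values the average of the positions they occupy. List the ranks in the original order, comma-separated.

6.5, 5, 10, 3.5, 1, 6.5, 2, 11.5, 8, 11.5, 3.5, 9

Sorted (descending): 84, 81, 80, 80, 79, 76, 76, 72, 68, 67, 66, 66
The 2 values of 80 occupy positions 3–4 → average rank (3+4)/2 = 3.5.
The 2 values of 76 occupy positions 6–7 → average rank (6+7)/2 = 6.5.
The 2 values of 66 occupy positions 11–12 → average rank (11+12)/2 = 11.5.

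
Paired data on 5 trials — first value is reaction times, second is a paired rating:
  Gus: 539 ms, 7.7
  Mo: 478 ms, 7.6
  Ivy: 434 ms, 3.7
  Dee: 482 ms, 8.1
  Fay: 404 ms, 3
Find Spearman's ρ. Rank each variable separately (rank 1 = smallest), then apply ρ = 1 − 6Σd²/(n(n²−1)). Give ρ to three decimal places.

Ranks of variable 1: 5, 3, 2, 4, 1
Ranks of variable 2: 4, 3, 2, 5, 1
d = r₁ − r₂: 1, 0, 0, -1, 0
d²: 1, 0, 0, 1, 0; Σd² = 2
ρ = 1 − 6·2/(5·24) = 1 − 12/120 = 0.900

0.900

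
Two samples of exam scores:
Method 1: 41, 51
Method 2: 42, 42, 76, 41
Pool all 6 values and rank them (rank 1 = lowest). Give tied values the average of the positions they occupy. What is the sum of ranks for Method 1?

Sorted (ascending): 41, 41, 42, 42, 51, 76
The 2 values of 41 occupy positions 1–2 → average rank (1+2)/2 = 1.5.
The 2 values of 42 occupy positions 3–4 → average rank (3+4)/2 = 3.5.
Method 1 values → pooled ranks: 41→1.5, 51→5
Rank sum = 1.5 + 5 = 6.5

6.5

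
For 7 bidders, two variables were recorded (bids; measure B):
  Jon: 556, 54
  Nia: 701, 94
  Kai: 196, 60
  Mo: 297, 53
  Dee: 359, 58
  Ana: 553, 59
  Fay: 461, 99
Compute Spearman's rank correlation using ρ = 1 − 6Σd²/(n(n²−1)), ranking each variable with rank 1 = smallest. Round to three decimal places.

0.214

Ranks of variable 1: 6, 7, 1, 2, 3, 5, 4
Ranks of variable 2: 2, 6, 5, 1, 3, 4, 7
d = r₁ − r₂: 4, 1, -4, 1, 0, 1, -3
d²: 16, 1, 16, 1, 0, 1, 9; Σd² = 44
ρ = 1 − 6·44/(7·48) = 1 − 264/336 = 0.214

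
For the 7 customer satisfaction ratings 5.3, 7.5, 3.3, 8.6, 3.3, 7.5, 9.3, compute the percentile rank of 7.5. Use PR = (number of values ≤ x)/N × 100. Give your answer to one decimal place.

71.4

N = 7.
Strictly below 7.5: 3. Equal to 7.5: 2.
PR = 5/7 × 100 = 71.4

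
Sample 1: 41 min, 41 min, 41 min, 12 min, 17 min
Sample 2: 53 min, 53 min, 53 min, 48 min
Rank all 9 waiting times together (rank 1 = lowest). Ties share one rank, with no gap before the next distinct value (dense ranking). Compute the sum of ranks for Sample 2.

Sorted (ascending): 12, 17, 41, 41, 41, 48, 53, 53, 53
The 3 values of 41 share dense rank 3.
The 3 values of 53 share dense rank 5.
Remaining distinct values take the next consecutive integers.
Sample 2 values → pooled ranks: 53→5, 53→5, 53→5, 48→4
Rank sum = 5 + 5 + 5 + 4 = 19

19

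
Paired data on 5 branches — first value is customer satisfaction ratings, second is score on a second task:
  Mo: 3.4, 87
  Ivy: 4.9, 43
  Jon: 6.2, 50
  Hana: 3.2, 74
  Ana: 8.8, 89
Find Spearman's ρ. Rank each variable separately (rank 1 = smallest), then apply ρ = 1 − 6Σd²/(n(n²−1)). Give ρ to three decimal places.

Ranks of variable 1: 2, 3, 4, 1, 5
Ranks of variable 2: 4, 1, 2, 3, 5
d = r₁ − r₂: -2, 2, 2, -2, 0
d²: 4, 4, 4, 4, 0; Σd² = 16
ρ = 1 − 6·16/(5·24) = 1 − 96/120 = 0.200

0.200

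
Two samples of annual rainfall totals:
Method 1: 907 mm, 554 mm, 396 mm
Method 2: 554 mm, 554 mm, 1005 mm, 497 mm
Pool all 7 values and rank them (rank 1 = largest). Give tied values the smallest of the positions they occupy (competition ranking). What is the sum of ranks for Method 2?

Sorted (descending): 1005, 907, 554, 554, 554, 497, 396
The 3 values of 554 occupy positions 3–5 → each gets rank 3.
Method 2 values → pooled ranks: 554→3, 554→3, 1005→1, 497→6
Rank sum = 3 + 3 + 1 + 6 = 13

13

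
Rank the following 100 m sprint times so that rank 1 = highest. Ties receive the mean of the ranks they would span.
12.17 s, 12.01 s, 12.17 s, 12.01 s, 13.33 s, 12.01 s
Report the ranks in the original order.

Sorted (descending): 13.33, 12.17, 12.17, 12.01, 12.01, 12.01
The 2 values of 12.17 occupy positions 2–3 → average rank (2+3)/2 = 2.5.
The 3 values of 12.01 occupy positions 4–6 → average rank 5.

2.5, 5, 2.5, 5, 1, 5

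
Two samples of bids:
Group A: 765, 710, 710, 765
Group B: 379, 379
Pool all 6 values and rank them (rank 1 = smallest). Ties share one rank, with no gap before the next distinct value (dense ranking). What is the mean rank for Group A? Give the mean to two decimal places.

Sorted (ascending): 379, 379, 710, 710, 765, 765
The 2 values of 379 share dense rank 1.
The 2 values of 710 share dense rank 2.
The 2 values of 765 share dense rank 3.
Group A values → pooled ranks: 765→3, 710→2, 710→2, 765→3
Mean rank = (3 + 2 + 2 + 3) / 4 = 2.50

2.50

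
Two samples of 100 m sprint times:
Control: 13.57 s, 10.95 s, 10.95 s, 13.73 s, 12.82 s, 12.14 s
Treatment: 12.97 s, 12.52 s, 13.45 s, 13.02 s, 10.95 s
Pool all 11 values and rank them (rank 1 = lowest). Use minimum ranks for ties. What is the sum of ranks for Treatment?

Sorted (ascending): 10.95, 10.95, 10.95, 12.14, 12.52, 12.82, 12.97, 13.02, 13.45, 13.57, 13.73
The 3 values of 10.95 occupy positions 1–3 → each gets rank 1.
Treatment values → pooled ranks: 12.97→7, 12.52→5, 13.45→9, 13.02→8, 10.95→1
Rank sum = 7 + 5 + 9 + 8 + 1 = 30

30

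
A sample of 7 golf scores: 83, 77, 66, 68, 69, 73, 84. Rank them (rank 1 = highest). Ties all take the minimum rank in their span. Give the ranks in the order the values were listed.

2, 3, 7, 6, 5, 4, 1

Sorted (descending): 84, 83, 77, 73, 69, 68, 66
No ties — each value takes its position as its rank.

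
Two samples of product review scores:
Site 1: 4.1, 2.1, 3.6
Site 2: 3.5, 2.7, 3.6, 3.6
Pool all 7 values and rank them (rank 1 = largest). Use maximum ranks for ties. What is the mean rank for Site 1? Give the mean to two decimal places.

Sorted (descending): 4.1, 3.6, 3.6, 3.6, 3.5, 2.7, 2.1
The 3 values of 3.6 occupy positions 2–4 → each gets rank 4.
Site 1 values → pooled ranks: 4.1→1, 2.1→7, 3.6→4
Mean rank = (1 + 7 + 4) / 3 = 4.00

4.00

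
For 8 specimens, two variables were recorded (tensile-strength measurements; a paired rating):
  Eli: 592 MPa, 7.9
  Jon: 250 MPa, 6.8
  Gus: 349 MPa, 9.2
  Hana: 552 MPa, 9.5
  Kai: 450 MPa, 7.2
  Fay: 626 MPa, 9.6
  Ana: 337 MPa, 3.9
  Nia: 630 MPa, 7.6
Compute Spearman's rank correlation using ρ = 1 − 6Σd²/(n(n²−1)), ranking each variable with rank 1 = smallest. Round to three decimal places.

Ranks of variable 1: 6, 1, 3, 5, 4, 7, 2, 8
Ranks of variable 2: 5, 2, 6, 7, 3, 8, 1, 4
d = r₁ − r₂: 1, -1, -3, -2, 1, -1, 1, 4
d²: 1, 1, 9, 4, 1, 1, 1, 16; Σd² = 34
ρ = 1 − 6·34/(8·63) = 1 − 204/504 = 0.595

0.595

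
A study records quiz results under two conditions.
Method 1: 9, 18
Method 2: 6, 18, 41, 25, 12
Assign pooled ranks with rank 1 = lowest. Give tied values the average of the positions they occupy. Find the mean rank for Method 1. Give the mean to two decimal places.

3.25

Sorted (ascending): 6, 9, 12, 18, 18, 25, 41
The 2 values of 18 occupy positions 4–5 → average rank (4+5)/2 = 4.5.
Method 1 values → pooled ranks: 9→2, 18→4.5
Mean rank = (2 + 4.5) / 2 = 3.25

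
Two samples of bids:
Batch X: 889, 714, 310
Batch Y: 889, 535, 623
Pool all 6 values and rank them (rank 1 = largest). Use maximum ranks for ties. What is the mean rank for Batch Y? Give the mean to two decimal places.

3.67

Sorted (descending): 889, 889, 714, 623, 535, 310
The 2 values of 889 occupy positions 1–2 → each gets rank 2.
Batch Y values → pooled ranks: 889→2, 535→5, 623→4
Mean rank = (2 + 5 + 4) / 3 = 3.67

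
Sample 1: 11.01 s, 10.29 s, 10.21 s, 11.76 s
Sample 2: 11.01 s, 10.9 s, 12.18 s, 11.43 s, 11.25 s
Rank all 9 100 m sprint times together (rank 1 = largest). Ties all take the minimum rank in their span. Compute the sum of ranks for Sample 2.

20

Sorted (descending): 12.18, 11.76, 11.43, 11.25, 11.01, 11.01, 10.9, 10.29, 10.21
The 2 values of 11.01 occupy positions 5–6 → each gets rank 5.
Sample 2 values → pooled ranks: 11.01→5, 10.9→7, 12.18→1, 11.43→3, 11.25→4
Rank sum = 5 + 7 + 1 + 3 + 4 = 20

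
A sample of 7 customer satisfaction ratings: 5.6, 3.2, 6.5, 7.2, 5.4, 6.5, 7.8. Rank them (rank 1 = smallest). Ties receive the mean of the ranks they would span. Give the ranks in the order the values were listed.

Sorted (ascending): 3.2, 5.4, 5.6, 6.5, 6.5, 7.2, 7.8
The 2 values of 6.5 occupy positions 4–5 → average rank (4+5)/2 = 4.5.

3, 1, 4.5, 6, 2, 4.5, 7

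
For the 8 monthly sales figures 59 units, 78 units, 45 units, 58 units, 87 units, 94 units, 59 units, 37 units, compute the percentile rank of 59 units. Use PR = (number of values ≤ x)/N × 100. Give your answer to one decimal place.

62.5

N = 8.
Strictly below 59: 3. Equal to 59: 2.
PR = 5/8 × 100 = 62.5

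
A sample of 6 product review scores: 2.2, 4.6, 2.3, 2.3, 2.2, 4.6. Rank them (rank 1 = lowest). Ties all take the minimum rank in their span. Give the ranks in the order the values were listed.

1, 5, 3, 3, 1, 5

Sorted (ascending): 2.2, 2.2, 2.3, 2.3, 4.6, 4.6
The 2 values of 2.2 occupy positions 1–2 → each gets rank 1.
The 2 values of 2.3 occupy positions 3–4 → each gets rank 3.
The 2 values of 4.6 occupy positions 5–6 → each gets rank 5.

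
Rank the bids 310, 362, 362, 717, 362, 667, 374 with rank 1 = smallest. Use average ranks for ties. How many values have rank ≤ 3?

4

Sorted (ascending): 310, 362, 362, 362, 374, 667, 717
The 3 values of 362 occupy positions 2–4 → average rank 3.
Ranks ≤ 3: {1, 3, 3, 3} → 4 values.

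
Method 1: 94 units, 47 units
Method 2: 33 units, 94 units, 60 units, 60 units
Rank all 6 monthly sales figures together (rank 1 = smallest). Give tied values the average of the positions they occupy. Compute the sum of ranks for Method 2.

Sorted (ascending): 33, 47, 60, 60, 94, 94
The 2 values of 60 occupy positions 3–4 → average rank (3+4)/2 = 3.5.
The 2 values of 94 occupy positions 5–6 → average rank (5+6)/2 = 5.5.
Method 2 values → pooled ranks: 33→1, 94→5.5, 60→3.5, 60→3.5
Rank sum = 1 + 5.5 + 3.5 + 3.5 = 13.5

13.5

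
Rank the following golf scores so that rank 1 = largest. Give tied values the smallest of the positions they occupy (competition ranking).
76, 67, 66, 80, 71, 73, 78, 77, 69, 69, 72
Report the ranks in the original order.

4, 10, 11, 1, 7, 5, 2, 3, 8, 8, 6

Sorted (descending): 80, 78, 77, 76, 73, 72, 71, 69, 69, 67, 66
The 2 values of 69 occupy positions 8–9 → each gets rank 8.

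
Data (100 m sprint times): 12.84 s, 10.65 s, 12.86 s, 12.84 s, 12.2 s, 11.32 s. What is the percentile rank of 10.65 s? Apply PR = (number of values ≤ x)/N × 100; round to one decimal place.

N = 6.
Strictly below 10.65: 0. Equal to 10.65: 1.
PR = 1/6 × 100 = 16.7

16.7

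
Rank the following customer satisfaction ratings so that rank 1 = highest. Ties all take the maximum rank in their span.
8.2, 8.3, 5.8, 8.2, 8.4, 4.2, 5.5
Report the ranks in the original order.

4, 2, 5, 4, 1, 7, 6

Sorted (descending): 8.4, 8.3, 8.2, 8.2, 5.8, 5.5, 4.2
The 2 values of 8.2 occupy positions 3–4 → each gets rank 4.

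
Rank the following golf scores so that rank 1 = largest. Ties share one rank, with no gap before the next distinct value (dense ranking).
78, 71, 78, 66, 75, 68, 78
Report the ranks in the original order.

Sorted (descending): 78, 78, 78, 75, 71, 68, 66
The 3 values of 78 share dense rank 1.
Remaining distinct values take the next consecutive integers.

1, 3, 1, 5, 2, 4, 1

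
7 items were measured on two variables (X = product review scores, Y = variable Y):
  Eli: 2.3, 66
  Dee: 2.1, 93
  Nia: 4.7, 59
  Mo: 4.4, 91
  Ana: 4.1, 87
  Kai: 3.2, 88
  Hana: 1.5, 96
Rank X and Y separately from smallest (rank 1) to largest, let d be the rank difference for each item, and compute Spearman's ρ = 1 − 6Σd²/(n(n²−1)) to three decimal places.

-0.679

Ranks of variable 1: 3, 2, 7, 6, 5, 4, 1
Ranks of variable 2: 2, 6, 1, 5, 3, 4, 7
d = r₁ − r₂: 1, -4, 6, 1, 2, 0, -6
d²: 1, 16, 36, 1, 4, 0, 36; Σd² = 94
ρ = 1 − 6·94/(7·48) = 1 − 564/336 = -0.679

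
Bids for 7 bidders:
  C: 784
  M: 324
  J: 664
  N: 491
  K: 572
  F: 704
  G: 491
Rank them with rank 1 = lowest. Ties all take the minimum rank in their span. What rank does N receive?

Sorted (ascending): 324, 491, 491, 572, 664, 704, 784
The 2 values of 491 occupy positions 2–3 → each gets rank 2.
N has value 491 → rank 2.

2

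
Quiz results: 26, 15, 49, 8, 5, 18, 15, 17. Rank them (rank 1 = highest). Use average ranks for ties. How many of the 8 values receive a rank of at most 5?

4

Sorted (descending): 49, 26, 18, 17, 15, 15, 8, 5
The 2 values of 15 occupy positions 5–6 → average rank (5+6)/2 = 5.5.
Ranks ≤ 5: {1, 2, 3, 4} → 4 values.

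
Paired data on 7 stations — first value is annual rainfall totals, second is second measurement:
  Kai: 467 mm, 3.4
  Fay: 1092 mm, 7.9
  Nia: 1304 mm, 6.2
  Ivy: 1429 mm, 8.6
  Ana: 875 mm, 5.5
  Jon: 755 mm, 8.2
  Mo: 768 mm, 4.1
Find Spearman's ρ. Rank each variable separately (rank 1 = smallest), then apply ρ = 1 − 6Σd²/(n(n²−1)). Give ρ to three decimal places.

0.607

Ranks of variable 1: 1, 5, 6, 7, 4, 2, 3
Ranks of variable 2: 1, 5, 4, 7, 3, 6, 2
d = r₁ − r₂: 0, 0, 2, 0, 1, -4, 1
d²: 0, 0, 4, 0, 1, 16, 1; Σd² = 22
ρ = 1 − 6·22/(7·48) = 1 − 132/336 = 0.607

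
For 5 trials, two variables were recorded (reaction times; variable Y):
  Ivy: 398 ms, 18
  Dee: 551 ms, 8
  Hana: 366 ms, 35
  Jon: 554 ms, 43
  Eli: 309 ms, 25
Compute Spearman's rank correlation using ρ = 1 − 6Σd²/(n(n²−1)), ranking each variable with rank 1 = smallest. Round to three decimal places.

0.100

Ranks of variable 1: 3, 4, 2, 5, 1
Ranks of variable 2: 2, 1, 4, 5, 3
d = r₁ − r₂: 1, 3, -2, 0, -2
d²: 1, 9, 4, 0, 4; Σd² = 18
ρ = 1 − 6·18/(5·24) = 1 − 108/120 = 0.100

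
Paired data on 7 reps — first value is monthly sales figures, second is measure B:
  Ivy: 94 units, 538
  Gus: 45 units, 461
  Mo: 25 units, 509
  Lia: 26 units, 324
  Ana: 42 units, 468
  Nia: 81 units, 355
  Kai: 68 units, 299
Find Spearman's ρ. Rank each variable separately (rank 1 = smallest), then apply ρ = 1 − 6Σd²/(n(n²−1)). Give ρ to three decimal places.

0.036

Ranks of variable 1: 7, 4, 1, 2, 3, 6, 5
Ranks of variable 2: 7, 4, 6, 2, 5, 3, 1
d = r₁ − r₂: 0, 0, -5, 0, -2, 3, 4
d²: 0, 0, 25, 0, 4, 9, 16; Σd² = 54
ρ = 1 − 6·54/(7·48) = 1 − 324/336 = 0.036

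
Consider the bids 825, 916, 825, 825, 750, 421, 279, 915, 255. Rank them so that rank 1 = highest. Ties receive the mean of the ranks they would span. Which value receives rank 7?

421

Sorted (descending): 916, 915, 825, 825, 825, 750, 421, 279, 255
The 3 values of 825 occupy positions 3–5 → average rank 4.
Rank 7 → value 421.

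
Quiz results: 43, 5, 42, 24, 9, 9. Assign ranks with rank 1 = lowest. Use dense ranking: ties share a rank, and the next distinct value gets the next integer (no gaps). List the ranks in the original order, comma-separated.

Sorted (ascending): 5, 9, 9, 24, 42, 43
The 2 values of 9 share dense rank 2.
Remaining distinct values take the next consecutive integers.

5, 1, 4, 3, 2, 2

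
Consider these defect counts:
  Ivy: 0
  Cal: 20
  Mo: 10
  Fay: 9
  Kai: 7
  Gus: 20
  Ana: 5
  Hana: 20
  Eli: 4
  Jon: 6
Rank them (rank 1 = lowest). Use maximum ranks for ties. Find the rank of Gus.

Sorted (ascending): 0, 4, 5, 6, 7, 9, 10, 20, 20, 20
The 3 values of 20 occupy positions 8–10 → each gets rank 10.
Gus has value 20 → rank 10.

10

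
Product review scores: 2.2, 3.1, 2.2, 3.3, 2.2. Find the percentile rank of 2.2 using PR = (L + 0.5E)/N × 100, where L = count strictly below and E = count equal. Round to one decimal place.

30.0

N = 5.
Strictly below 2.2: 0. Equal to 2.2: 3.
PR = (0 + 0.5·3)/5 × 100 = 30.0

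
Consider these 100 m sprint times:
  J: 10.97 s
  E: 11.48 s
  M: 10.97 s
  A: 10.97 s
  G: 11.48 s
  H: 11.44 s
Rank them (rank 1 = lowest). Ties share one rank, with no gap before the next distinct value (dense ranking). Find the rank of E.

3

Sorted (ascending): 10.97, 10.97, 10.97, 11.44, 11.48, 11.48
The 3 values of 10.97 share dense rank 1.
The 2 values of 11.48 share dense rank 3.
Remaining distinct values take the next consecutive integers.
E has value 11.48 s → rank 3.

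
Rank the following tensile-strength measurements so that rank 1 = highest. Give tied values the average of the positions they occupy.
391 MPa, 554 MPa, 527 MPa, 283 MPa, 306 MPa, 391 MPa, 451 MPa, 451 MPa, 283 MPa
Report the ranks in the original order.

5.5, 1, 2, 8.5, 7, 5.5, 3.5, 3.5, 8.5

Sorted (descending): 554, 527, 451, 451, 391, 391, 306, 283, 283
The 2 values of 451 occupy positions 3–4 → average rank (3+4)/2 = 3.5.
The 2 values of 391 occupy positions 5–6 → average rank (5+6)/2 = 5.5.
The 2 values of 283 occupy positions 8–9 → average rank (8+9)/2 = 8.5.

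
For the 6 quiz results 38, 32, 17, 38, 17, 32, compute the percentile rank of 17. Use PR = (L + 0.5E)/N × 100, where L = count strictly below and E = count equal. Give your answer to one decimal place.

N = 6.
Strictly below 17: 0. Equal to 17: 2.
PR = (0 + 0.5·2)/6 × 100 = 16.7

16.7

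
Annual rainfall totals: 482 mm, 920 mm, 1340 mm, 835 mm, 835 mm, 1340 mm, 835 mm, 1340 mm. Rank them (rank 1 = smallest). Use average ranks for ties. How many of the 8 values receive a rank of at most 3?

Sorted (ascending): 482, 835, 835, 835, 920, 1340, 1340, 1340
The 3 values of 835 occupy positions 2–4 → average rank 3.
The 3 values of 1340 occupy positions 6–8 → average rank 7.
Ranks ≤ 3: {1, 3, 3, 3} → 4 values.

4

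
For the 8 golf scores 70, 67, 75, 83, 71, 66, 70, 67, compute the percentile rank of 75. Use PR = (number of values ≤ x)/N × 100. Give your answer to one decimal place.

N = 8.
Strictly below 75: 6. Equal to 75: 1.
PR = 7/8 × 100 = 87.5

87.5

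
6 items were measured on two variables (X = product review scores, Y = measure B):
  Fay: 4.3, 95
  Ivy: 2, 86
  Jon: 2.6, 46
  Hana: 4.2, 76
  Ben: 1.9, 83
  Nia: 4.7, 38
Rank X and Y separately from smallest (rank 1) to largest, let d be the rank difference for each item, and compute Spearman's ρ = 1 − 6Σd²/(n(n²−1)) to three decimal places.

Ranks of variable 1: 5, 2, 3, 4, 1, 6
Ranks of variable 2: 6, 5, 2, 3, 4, 1
d = r₁ − r₂: -1, -3, 1, 1, -3, 5
d²: 1, 9, 1, 1, 9, 25; Σd² = 46
ρ = 1 − 6·46/(6·35) = 1 − 276/210 = -0.314

-0.314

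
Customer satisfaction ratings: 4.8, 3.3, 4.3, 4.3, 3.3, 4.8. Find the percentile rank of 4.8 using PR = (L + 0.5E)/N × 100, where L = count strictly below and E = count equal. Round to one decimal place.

83.3

N = 6.
Strictly below 4.8: 4. Equal to 4.8: 2.
PR = (4 + 0.5·2)/6 × 100 = 83.3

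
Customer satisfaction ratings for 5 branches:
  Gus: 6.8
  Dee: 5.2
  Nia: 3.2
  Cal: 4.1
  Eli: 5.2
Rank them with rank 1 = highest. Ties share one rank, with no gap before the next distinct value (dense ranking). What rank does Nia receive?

Sorted (descending): 6.8, 5.2, 5.2, 4.1, 3.2
The 2 values of 5.2 share dense rank 2.
Remaining distinct values take the next consecutive integers.
Nia has value 3.2 → rank 4.

4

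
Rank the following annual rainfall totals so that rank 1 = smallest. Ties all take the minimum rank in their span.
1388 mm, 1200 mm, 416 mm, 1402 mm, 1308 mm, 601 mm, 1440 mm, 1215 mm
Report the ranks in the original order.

6, 3, 1, 7, 5, 2, 8, 4

Sorted (ascending): 416, 601, 1200, 1215, 1308, 1388, 1402, 1440
No ties — each value takes its position as its rank.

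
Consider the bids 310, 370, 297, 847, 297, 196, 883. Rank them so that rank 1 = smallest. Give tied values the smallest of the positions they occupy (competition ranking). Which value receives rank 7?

883

Sorted (ascending): 196, 297, 297, 310, 370, 847, 883
The 2 values of 297 occupy positions 2–3 → each gets rank 2.
Rank 7 → value 883.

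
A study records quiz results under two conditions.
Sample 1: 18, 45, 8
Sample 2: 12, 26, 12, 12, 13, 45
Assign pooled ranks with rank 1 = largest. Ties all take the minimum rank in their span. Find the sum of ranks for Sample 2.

27

Sorted (descending): 45, 45, 26, 18, 13, 12, 12, 12, 8
The 2 values of 45 occupy positions 1–2 → each gets rank 1.
The 3 values of 12 occupy positions 6–8 → each gets rank 6.
Sample 2 values → pooled ranks: 12→6, 26→3, 12→6, 12→6, 13→5, 45→1
Rank sum = 6 + 3 + 6 + 6 + 5 + 1 = 27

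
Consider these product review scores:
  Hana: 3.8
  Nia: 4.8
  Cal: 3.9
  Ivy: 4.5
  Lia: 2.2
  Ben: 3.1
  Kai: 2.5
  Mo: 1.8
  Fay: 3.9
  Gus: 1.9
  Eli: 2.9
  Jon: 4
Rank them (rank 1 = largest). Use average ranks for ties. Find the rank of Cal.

4.5

Sorted (descending): 4.8, 4.5, 4, 3.9, 3.9, 3.8, 3.1, 2.9, 2.5, 2.2, 1.9, 1.8
The 2 values of 3.9 occupy positions 4–5 → average rank (4+5)/2 = 4.5.
Cal has value 3.9 → rank 4.5.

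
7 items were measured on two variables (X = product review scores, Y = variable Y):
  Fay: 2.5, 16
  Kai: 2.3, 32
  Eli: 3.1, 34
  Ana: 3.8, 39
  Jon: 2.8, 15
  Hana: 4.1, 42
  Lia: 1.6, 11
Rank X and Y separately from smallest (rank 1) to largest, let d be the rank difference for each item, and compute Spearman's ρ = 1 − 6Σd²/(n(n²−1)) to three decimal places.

Ranks of variable 1: 3, 2, 5, 6, 4, 7, 1
Ranks of variable 2: 3, 4, 5, 6, 2, 7, 1
d = r₁ − r₂: 0, -2, 0, 0, 2, 0, 0
d²: 0, 4, 0, 0, 4, 0, 0; Σd² = 8
ρ = 1 − 6·8/(7·48) = 1 − 48/336 = 0.857

0.857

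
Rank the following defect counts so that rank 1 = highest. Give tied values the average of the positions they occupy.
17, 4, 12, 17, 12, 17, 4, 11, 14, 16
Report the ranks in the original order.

2, 9.5, 6.5, 2, 6.5, 2, 9.5, 8, 5, 4

Sorted (descending): 17, 17, 17, 16, 14, 12, 12, 11, 4, 4
The 3 values of 17 occupy positions 1–3 → average rank 2.
The 2 values of 12 occupy positions 6–7 → average rank (6+7)/2 = 6.5.
The 2 values of 4 occupy positions 9–10 → average rank (9+10)/2 = 9.5.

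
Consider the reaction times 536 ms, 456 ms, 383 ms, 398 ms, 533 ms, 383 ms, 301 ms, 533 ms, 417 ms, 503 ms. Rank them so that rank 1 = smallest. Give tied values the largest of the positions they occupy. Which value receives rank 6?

Sorted (ascending): 301, 383, 383, 398, 417, 456, 503, 533, 533, 536
The 2 values of 383 occupy positions 2–3 → each gets rank 3.
The 2 values of 533 occupy positions 8–9 → each gets rank 9.
Rank 6 → value 456.

456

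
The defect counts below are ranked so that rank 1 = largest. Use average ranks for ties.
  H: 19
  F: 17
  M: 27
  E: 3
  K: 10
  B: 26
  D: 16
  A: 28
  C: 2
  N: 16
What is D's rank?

6.5

Sorted (descending): 28, 27, 26, 19, 17, 16, 16, 10, 3, 2
The 2 values of 16 occupy positions 6–7 → average rank (6+7)/2 = 6.5.
D has value 16 → rank 6.5.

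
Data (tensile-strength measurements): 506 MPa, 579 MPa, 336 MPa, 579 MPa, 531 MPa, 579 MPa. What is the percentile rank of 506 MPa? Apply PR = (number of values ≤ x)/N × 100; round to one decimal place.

N = 6.
Strictly below 506: 1. Equal to 506: 1.
PR = 2/6 × 100 = 33.3

33.3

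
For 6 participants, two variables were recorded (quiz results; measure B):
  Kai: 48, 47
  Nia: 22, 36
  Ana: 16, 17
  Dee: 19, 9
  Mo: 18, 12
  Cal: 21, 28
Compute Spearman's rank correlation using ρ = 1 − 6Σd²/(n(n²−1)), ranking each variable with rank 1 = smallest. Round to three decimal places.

0.771

Ranks of variable 1: 6, 5, 1, 3, 2, 4
Ranks of variable 2: 6, 5, 3, 1, 2, 4
d = r₁ − r₂: 0, 0, -2, 2, 0, 0
d²: 0, 0, 4, 4, 0, 0; Σd² = 8
ρ = 1 − 6·8/(6·35) = 1 − 48/210 = 0.771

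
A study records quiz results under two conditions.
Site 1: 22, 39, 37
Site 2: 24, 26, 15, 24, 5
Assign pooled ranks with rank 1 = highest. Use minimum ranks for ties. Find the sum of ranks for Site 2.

Sorted (descending): 39, 37, 26, 24, 24, 22, 15, 5
The 2 values of 24 occupy positions 4–5 → each gets rank 4.
Site 2 values → pooled ranks: 24→4, 26→3, 15→7, 24→4, 5→8
Rank sum = 4 + 3 + 7 + 4 + 8 = 26

26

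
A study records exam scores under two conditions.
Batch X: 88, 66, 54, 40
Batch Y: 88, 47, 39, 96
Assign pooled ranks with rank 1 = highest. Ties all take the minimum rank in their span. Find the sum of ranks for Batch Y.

17

Sorted (descending): 96, 88, 88, 66, 54, 47, 40, 39
The 2 values of 88 occupy positions 2–3 → each gets rank 2.
Batch Y values → pooled ranks: 88→2, 47→6, 39→8, 96→1
Rank sum = 2 + 6 + 8 + 1 = 17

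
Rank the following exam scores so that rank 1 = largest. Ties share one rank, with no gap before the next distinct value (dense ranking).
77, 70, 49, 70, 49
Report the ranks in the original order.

Sorted (descending): 77, 70, 70, 49, 49
The 2 values of 70 share dense rank 2.
The 2 values of 49 share dense rank 3.
Remaining distinct values take the next consecutive integers.

1, 2, 3, 2, 3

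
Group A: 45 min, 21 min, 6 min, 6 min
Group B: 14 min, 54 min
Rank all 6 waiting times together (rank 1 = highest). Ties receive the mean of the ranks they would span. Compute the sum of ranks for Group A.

16

Sorted (descending): 54, 45, 21, 14, 6, 6
The 2 values of 6 occupy positions 5–6 → average rank (5+6)/2 = 5.5.
Group A values → pooled ranks: 45→2, 21→3, 6→5.5, 6→5.5
Rank sum = 2 + 3 + 5.5 + 5.5 = 16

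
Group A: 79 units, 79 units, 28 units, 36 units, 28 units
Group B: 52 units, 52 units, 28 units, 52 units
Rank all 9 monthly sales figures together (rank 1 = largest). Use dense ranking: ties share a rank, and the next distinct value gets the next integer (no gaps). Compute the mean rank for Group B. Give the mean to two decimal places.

Sorted (descending): 79, 79, 52, 52, 52, 36, 28, 28, 28
The 2 values of 79 share dense rank 1.
The 3 values of 52 share dense rank 2.
The 3 values of 28 share dense rank 4.
Remaining distinct values take the next consecutive integers.
Group B values → pooled ranks: 52→2, 52→2, 28→4, 52→2
Mean rank = (2 + 2 + 4 + 2) / 4 = 2.50

2.50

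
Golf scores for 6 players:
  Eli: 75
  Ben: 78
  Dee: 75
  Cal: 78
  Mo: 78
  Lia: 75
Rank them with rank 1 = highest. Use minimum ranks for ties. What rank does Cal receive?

1

Sorted (descending): 78, 78, 78, 75, 75, 75
The 3 values of 78 occupy positions 1–3 → each gets rank 1.
The 3 values of 75 occupy positions 4–6 → each gets rank 4.
Cal has value 78 → rank 1.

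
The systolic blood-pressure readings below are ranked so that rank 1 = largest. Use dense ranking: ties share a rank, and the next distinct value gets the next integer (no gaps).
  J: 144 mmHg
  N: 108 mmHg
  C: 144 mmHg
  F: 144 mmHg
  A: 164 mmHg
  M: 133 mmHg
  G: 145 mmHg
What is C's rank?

3

Sorted (descending): 164, 145, 144, 144, 144, 133, 108
The 3 values of 144 share dense rank 3.
Remaining distinct values take the next consecutive integers.
C has value 144 mmHg → rank 3.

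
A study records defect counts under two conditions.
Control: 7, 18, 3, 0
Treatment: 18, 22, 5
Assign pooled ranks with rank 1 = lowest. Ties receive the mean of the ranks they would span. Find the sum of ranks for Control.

Sorted (ascending): 0, 3, 5, 7, 18, 18, 22
The 2 values of 18 occupy positions 5–6 → average rank (5+6)/2 = 5.5.
Control values → pooled ranks: 7→4, 18→5.5, 3→2, 0→1
Rank sum = 4 + 5.5 + 2 + 1 = 12.5

12.5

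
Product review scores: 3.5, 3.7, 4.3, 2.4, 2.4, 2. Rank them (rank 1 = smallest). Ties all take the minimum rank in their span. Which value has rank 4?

Sorted (ascending): 2, 2.4, 2.4, 3.5, 3.7, 4.3
The 2 values of 2.4 occupy positions 2–3 → each gets rank 2.
Rank 4 → value 3.5.

3.5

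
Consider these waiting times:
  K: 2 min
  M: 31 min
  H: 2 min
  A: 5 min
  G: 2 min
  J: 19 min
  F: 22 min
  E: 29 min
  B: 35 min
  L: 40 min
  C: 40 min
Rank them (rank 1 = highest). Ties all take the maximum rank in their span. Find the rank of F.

Sorted (descending): 40, 40, 35, 31, 29, 22, 19, 5, 2, 2, 2
The 2 values of 40 occupy positions 1–2 → each gets rank 2.
The 3 values of 2 occupy positions 9–11 → each gets rank 11.
F has value 22 min → rank 6.

6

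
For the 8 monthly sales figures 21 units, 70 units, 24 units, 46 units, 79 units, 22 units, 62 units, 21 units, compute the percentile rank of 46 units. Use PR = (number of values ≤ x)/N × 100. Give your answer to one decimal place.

62.5

N = 8.
Strictly below 46: 4. Equal to 46: 1.
PR = 5/8 × 100 = 62.5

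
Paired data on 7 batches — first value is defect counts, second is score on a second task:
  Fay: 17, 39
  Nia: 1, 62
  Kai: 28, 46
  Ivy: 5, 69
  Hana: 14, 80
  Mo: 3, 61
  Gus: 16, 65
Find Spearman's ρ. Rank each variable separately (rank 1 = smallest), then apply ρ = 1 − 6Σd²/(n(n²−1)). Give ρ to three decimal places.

-0.393

Ranks of variable 1: 6, 1, 7, 3, 4, 2, 5
Ranks of variable 2: 1, 4, 2, 6, 7, 3, 5
d = r₁ − r₂: 5, -3, 5, -3, -3, -1, 0
d²: 25, 9, 25, 9, 9, 1, 0; Σd² = 78
ρ = 1 − 6·78/(7·48) = 1 − 468/336 = -0.393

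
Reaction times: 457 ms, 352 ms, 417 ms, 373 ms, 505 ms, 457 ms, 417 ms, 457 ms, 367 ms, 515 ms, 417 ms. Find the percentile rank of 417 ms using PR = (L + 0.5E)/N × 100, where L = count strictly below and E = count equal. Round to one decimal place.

N = 11.
Strictly below 417: 3. Equal to 417: 3.
PR = (3 + 0.5·3)/11 × 100 = 40.9

40.9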